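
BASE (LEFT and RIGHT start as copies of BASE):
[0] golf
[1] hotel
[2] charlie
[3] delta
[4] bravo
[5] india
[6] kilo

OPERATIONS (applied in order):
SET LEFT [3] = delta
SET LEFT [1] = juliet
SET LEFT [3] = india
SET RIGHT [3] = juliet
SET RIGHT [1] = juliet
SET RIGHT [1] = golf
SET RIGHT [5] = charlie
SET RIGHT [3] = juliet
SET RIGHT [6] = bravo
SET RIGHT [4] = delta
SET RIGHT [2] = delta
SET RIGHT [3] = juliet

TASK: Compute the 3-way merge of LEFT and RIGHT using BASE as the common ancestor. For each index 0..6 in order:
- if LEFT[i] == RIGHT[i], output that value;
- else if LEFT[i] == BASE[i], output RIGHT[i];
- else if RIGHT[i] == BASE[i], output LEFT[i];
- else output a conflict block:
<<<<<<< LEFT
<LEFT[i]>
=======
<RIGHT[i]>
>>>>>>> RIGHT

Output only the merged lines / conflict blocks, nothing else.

Answer: golf
<<<<<<< LEFT
juliet
=======
golf
>>>>>>> RIGHT
delta
<<<<<<< LEFT
india
=======
juliet
>>>>>>> RIGHT
delta
charlie
bravo

Derivation:
Final LEFT:  [golf, juliet, charlie, india, bravo, india, kilo]
Final RIGHT: [golf, golf, delta, juliet, delta, charlie, bravo]
i=0: L=golf R=golf -> agree -> golf
i=1: BASE=hotel L=juliet R=golf all differ -> CONFLICT
i=2: L=charlie=BASE, R=delta -> take RIGHT -> delta
i=3: BASE=delta L=india R=juliet all differ -> CONFLICT
i=4: L=bravo=BASE, R=delta -> take RIGHT -> delta
i=5: L=india=BASE, R=charlie -> take RIGHT -> charlie
i=6: L=kilo=BASE, R=bravo -> take RIGHT -> bravo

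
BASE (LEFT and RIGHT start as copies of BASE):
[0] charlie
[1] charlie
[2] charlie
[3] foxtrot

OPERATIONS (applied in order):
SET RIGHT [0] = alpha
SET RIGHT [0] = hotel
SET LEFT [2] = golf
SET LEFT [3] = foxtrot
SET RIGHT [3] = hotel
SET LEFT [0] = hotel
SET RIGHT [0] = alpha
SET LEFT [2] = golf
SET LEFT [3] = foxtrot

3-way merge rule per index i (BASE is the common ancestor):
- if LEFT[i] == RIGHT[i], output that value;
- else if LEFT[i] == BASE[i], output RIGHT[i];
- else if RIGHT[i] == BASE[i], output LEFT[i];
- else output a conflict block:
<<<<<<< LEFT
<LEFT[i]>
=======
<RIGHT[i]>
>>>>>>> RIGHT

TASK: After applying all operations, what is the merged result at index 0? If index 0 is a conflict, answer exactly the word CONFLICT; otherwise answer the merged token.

Final LEFT:  [hotel, charlie, golf, foxtrot]
Final RIGHT: [alpha, charlie, charlie, hotel]
i=0: BASE=charlie L=hotel R=alpha all differ -> CONFLICT
i=1: L=charlie R=charlie -> agree -> charlie
i=2: L=golf, R=charlie=BASE -> take LEFT -> golf
i=3: L=foxtrot=BASE, R=hotel -> take RIGHT -> hotel
Index 0 -> CONFLICT

Answer: CONFLICT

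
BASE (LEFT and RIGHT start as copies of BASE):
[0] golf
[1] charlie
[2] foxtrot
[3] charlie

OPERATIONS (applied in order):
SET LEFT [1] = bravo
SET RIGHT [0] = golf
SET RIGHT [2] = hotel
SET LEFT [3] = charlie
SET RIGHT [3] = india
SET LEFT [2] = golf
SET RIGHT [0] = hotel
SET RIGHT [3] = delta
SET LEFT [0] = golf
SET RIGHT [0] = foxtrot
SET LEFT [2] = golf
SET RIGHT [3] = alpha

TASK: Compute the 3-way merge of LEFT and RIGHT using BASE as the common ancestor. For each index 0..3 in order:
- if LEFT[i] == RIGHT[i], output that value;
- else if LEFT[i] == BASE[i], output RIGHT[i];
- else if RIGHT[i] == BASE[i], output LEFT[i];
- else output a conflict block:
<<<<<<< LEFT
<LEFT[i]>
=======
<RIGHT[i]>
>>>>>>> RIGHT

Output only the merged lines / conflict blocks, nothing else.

Final LEFT:  [golf, bravo, golf, charlie]
Final RIGHT: [foxtrot, charlie, hotel, alpha]
i=0: L=golf=BASE, R=foxtrot -> take RIGHT -> foxtrot
i=1: L=bravo, R=charlie=BASE -> take LEFT -> bravo
i=2: BASE=foxtrot L=golf R=hotel all differ -> CONFLICT
i=3: L=charlie=BASE, R=alpha -> take RIGHT -> alpha

Answer: foxtrot
bravo
<<<<<<< LEFT
golf
=======
hotel
>>>>>>> RIGHT
alpha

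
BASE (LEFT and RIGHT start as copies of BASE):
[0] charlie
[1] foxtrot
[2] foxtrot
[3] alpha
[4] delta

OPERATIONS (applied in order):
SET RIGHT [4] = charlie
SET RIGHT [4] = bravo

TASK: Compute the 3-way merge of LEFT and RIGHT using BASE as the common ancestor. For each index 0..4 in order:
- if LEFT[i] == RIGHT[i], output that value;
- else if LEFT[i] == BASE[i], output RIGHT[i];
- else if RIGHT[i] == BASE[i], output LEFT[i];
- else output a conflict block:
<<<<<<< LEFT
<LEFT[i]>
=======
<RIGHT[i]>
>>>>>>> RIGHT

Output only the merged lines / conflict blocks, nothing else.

Final LEFT:  [charlie, foxtrot, foxtrot, alpha, delta]
Final RIGHT: [charlie, foxtrot, foxtrot, alpha, bravo]
i=0: L=charlie R=charlie -> agree -> charlie
i=1: L=foxtrot R=foxtrot -> agree -> foxtrot
i=2: L=foxtrot R=foxtrot -> agree -> foxtrot
i=3: L=alpha R=alpha -> agree -> alpha
i=4: L=delta=BASE, R=bravo -> take RIGHT -> bravo

Answer: charlie
foxtrot
foxtrot
alpha
bravo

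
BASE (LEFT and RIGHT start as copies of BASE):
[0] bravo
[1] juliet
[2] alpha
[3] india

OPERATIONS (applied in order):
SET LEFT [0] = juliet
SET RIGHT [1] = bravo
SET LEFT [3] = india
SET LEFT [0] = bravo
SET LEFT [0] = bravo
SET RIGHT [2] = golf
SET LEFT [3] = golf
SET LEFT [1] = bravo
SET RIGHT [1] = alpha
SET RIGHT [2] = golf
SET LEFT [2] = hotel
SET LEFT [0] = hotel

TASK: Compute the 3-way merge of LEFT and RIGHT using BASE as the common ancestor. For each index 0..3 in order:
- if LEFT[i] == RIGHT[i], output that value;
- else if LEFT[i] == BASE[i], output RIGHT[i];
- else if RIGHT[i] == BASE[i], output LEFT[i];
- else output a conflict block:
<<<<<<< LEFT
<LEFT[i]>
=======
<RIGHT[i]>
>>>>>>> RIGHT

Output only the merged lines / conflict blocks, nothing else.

Answer: hotel
<<<<<<< LEFT
bravo
=======
alpha
>>>>>>> RIGHT
<<<<<<< LEFT
hotel
=======
golf
>>>>>>> RIGHT
golf

Derivation:
Final LEFT:  [hotel, bravo, hotel, golf]
Final RIGHT: [bravo, alpha, golf, india]
i=0: L=hotel, R=bravo=BASE -> take LEFT -> hotel
i=1: BASE=juliet L=bravo R=alpha all differ -> CONFLICT
i=2: BASE=alpha L=hotel R=golf all differ -> CONFLICT
i=3: L=golf, R=india=BASE -> take LEFT -> golf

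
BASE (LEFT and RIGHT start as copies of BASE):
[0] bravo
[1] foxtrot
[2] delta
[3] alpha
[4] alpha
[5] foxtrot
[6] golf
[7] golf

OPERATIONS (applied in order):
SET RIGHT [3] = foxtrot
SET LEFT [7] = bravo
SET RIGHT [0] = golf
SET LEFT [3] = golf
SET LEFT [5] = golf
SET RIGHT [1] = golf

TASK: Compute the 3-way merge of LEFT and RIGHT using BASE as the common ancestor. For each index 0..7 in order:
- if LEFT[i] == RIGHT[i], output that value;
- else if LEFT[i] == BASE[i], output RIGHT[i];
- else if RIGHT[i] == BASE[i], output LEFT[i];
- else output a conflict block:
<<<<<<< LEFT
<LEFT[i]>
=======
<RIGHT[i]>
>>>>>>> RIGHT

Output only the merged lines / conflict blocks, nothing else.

Answer: golf
golf
delta
<<<<<<< LEFT
golf
=======
foxtrot
>>>>>>> RIGHT
alpha
golf
golf
bravo

Derivation:
Final LEFT:  [bravo, foxtrot, delta, golf, alpha, golf, golf, bravo]
Final RIGHT: [golf, golf, delta, foxtrot, alpha, foxtrot, golf, golf]
i=0: L=bravo=BASE, R=golf -> take RIGHT -> golf
i=1: L=foxtrot=BASE, R=golf -> take RIGHT -> golf
i=2: L=delta R=delta -> agree -> delta
i=3: BASE=alpha L=golf R=foxtrot all differ -> CONFLICT
i=4: L=alpha R=alpha -> agree -> alpha
i=5: L=golf, R=foxtrot=BASE -> take LEFT -> golf
i=6: L=golf R=golf -> agree -> golf
i=7: L=bravo, R=golf=BASE -> take LEFT -> bravo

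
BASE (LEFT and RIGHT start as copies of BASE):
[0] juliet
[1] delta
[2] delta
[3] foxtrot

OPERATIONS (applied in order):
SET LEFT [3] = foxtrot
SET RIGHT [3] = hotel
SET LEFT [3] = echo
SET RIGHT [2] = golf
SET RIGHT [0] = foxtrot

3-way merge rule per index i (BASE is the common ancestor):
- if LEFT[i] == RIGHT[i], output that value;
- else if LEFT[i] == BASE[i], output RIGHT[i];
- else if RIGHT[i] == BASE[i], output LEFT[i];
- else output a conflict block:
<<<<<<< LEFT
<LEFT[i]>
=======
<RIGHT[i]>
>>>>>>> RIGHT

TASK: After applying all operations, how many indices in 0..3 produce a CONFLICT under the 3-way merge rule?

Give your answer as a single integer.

Final LEFT:  [juliet, delta, delta, echo]
Final RIGHT: [foxtrot, delta, golf, hotel]
i=0: L=juliet=BASE, R=foxtrot -> take RIGHT -> foxtrot
i=1: L=delta R=delta -> agree -> delta
i=2: L=delta=BASE, R=golf -> take RIGHT -> golf
i=3: BASE=foxtrot L=echo R=hotel all differ -> CONFLICT
Conflict count: 1

Answer: 1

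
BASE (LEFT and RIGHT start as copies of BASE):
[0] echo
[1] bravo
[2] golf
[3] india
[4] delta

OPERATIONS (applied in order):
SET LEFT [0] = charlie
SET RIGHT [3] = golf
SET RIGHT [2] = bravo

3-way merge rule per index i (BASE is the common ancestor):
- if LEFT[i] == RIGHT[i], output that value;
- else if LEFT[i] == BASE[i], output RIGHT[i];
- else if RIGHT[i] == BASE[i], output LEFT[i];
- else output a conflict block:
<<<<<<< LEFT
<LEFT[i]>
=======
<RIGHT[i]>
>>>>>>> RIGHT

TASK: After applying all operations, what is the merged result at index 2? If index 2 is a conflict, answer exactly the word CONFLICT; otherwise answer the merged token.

Final LEFT:  [charlie, bravo, golf, india, delta]
Final RIGHT: [echo, bravo, bravo, golf, delta]
i=0: L=charlie, R=echo=BASE -> take LEFT -> charlie
i=1: L=bravo R=bravo -> agree -> bravo
i=2: L=golf=BASE, R=bravo -> take RIGHT -> bravo
i=3: L=india=BASE, R=golf -> take RIGHT -> golf
i=4: L=delta R=delta -> agree -> delta
Index 2 -> bravo

Answer: bravo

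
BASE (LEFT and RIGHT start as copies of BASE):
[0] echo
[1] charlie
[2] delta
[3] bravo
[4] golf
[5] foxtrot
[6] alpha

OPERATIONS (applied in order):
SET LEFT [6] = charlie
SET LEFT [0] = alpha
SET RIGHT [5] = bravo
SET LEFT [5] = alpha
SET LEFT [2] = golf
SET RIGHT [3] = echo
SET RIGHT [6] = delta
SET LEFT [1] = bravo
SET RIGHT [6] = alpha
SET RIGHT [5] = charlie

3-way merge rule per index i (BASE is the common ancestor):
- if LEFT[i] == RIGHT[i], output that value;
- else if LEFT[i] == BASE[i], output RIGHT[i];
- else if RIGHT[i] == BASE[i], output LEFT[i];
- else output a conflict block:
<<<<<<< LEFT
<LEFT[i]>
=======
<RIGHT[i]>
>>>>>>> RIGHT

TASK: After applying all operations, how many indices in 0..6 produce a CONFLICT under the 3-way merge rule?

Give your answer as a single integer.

Answer: 1

Derivation:
Final LEFT:  [alpha, bravo, golf, bravo, golf, alpha, charlie]
Final RIGHT: [echo, charlie, delta, echo, golf, charlie, alpha]
i=0: L=alpha, R=echo=BASE -> take LEFT -> alpha
i=1: L=bravo, R=charlie=BASE -> take LEFT -> bravo
i=2: L=golf, R=delta=BASE -> take LEFT -> golf
i=3: L=bravo=BASE, R=echo -> take RIGHT -> echo
i=4: L=golf R=golf -> agree -> golf
i=5: BASE=foxtrot L=alpha R=charlie all differ -> CONFLICT
i=6: L=charlie, R=alpha=BASE -> take LEFT -> charlie
Conflict count: 1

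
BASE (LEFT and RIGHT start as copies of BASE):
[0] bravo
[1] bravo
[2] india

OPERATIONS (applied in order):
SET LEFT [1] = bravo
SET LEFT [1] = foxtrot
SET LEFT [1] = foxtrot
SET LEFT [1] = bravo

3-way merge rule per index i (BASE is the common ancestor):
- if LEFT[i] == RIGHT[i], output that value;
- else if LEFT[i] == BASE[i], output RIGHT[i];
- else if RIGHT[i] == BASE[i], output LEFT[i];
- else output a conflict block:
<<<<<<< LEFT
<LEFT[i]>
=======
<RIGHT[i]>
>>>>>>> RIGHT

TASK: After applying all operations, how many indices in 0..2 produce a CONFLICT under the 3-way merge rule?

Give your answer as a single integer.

Final LEFT:  [bravo, bravo, india]
Final RIGHT: [bravo, bravo, india]
i=0: L=bravo R=bravo -> agree -> bravo
i=1: L=bravo R=bravo -> agree -> bravo
i=2: L=india R=india -> agree -> india
Conflict count: 0

Answer: 0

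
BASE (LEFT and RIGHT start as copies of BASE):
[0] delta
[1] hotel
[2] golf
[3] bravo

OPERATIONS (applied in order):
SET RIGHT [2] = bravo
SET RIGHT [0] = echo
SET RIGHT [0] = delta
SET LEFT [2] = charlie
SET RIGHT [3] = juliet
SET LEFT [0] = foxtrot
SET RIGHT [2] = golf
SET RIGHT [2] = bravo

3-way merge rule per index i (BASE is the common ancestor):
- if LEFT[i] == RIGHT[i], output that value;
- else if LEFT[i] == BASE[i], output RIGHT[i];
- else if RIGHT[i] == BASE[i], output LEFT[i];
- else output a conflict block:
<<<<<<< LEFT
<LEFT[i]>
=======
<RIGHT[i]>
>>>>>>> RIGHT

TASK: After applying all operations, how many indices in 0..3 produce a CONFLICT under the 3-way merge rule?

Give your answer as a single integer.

Answer: 1

Derivation:
Final LEFT:  [foxtrot, hotel, charlie, bravo]
Final RIGHT: [delta, hotel, bravo, juliet]
i=0: L=foxtrot, R=delta=BASE -> take LEFT -> foxtrot
i=1: L=hotel R=hotel -> agree -> hotel
i=2: BASE=golf L=charlie R=bravo all differ -> CONFLICT
i=3: L=bravo=BASE, R=juliet -> take RIGHT -> juliet
Conflict count: 1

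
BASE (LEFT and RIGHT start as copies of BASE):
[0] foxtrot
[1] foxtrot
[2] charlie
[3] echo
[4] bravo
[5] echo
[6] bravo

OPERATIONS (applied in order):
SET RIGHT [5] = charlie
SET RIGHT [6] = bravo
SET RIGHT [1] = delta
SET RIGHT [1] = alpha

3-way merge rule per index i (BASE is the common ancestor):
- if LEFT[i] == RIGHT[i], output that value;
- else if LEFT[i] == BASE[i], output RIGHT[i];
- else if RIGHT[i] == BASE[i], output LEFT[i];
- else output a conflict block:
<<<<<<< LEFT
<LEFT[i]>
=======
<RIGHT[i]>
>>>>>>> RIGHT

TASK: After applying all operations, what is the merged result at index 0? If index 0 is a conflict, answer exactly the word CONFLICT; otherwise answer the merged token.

Final LEFT:  [foxtrot, foxtrot, charlie, echo, bravo, echo, bravo]
Final RIGHT: [foxtrot, alpha, charlie, echo, bravo, charlie, bravo]
i=0: L=foxtrot R=foxtrot -> agree -> foxtrot
i=1: L=foxtrot=BASE, R=alpha -> take RIGHT -> alpha
i=2: L=charlie R=charlie -> agree -> charlie
i=3: L=echo R=echo -> agree -> echo
i=4: L=bravo R=bravo -> agree -> bravo
i=5: L=echo=BASE, R=charlie -> take RIGHT -> charlie
i=6: L=bravo R=bravo -> agree -> bravo
Index 0 -> foxtrot

Answer: foxtrot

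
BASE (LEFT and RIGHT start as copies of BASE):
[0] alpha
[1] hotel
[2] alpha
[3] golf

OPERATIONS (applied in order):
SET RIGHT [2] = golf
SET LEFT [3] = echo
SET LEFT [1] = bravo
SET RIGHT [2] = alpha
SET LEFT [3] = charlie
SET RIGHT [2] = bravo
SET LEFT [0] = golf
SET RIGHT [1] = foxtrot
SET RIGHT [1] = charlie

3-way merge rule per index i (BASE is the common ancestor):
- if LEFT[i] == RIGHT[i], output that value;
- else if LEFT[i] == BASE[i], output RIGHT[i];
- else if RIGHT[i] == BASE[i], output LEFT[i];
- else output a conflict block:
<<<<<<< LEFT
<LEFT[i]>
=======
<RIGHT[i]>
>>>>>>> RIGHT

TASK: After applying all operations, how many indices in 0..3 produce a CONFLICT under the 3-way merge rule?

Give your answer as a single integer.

Final LEFT:  [golf, bravo, alpha, charlie]
Final RIGHT: [alpha, charlie, bravo, golf]
i=0: L=golf, R=alpha=BASE -> take LEFT -> golf
i=1: BASE=hotel L=bravo R=charlie all differ -> CONFLICT
i=2: L=alpha=BASE, R=bravo -> take RIGHT -> bravo
i=3: L=charlie, R=golf=BASE -> take LEFT -> charlie
Conflict count: 1

Answer: 1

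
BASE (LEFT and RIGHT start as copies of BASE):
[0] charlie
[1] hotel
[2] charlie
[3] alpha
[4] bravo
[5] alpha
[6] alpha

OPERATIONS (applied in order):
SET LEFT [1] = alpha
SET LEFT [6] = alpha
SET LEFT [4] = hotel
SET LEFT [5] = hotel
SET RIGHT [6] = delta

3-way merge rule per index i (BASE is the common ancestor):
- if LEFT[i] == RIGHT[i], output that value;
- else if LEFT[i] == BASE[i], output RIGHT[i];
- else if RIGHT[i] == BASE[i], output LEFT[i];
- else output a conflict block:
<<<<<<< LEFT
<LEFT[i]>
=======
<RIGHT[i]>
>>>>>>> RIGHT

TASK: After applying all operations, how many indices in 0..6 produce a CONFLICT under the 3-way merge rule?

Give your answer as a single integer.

Answer: 0

Derivation:
Final LEFT:  [charlie, alpha, charlie, alpha, hotel, hotel, alpha]
Final RIGHT: [charlie, hotel, charlie, alpha, bravo, alpha, delta]
i=0: L=charlie R=charlie -> agree -> charlie
i=1: L=alpha, R=hotel=BASE -> take LEFT -> alpha
i=2: L=charlie R=charlie -> agree -> charlie
i=3: L=alpha R=alpha -> agree -> alpha
i=4: L=hotel, R=bravo=BASE -> take LEFT -> hotel
i=5: L=hotel, R=alpha=BASE -> take LEFT -> hotel
i=6: L=alpha=BASE, R=delta -> take RIGHT -> delta
Conflict count: 0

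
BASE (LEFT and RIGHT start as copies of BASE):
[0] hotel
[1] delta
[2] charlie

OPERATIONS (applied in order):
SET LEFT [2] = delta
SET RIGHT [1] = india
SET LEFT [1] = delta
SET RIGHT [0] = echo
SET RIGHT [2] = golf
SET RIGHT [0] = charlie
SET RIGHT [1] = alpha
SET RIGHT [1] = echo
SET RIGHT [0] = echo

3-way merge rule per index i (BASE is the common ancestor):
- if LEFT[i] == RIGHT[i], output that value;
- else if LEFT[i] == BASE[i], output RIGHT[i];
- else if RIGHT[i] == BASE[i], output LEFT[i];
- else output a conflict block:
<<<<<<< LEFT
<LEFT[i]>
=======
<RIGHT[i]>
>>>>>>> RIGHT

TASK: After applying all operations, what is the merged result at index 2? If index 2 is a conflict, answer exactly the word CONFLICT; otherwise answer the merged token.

Answer: CONFLICT

Derivation:
Final LEFT:  [hotel, delta, delta]
Final RIGHT: [echo, echo, golf]
i=0: L=hotel=BASE, R=echo -> take RIGHT -> echo
i=1: L=delta=BASE, R=echo -> take RIGHT -> echo
i=2: BASE=charlie L=delta R=golf all differ -> CONFLICT
Index 2 -> CONFLICT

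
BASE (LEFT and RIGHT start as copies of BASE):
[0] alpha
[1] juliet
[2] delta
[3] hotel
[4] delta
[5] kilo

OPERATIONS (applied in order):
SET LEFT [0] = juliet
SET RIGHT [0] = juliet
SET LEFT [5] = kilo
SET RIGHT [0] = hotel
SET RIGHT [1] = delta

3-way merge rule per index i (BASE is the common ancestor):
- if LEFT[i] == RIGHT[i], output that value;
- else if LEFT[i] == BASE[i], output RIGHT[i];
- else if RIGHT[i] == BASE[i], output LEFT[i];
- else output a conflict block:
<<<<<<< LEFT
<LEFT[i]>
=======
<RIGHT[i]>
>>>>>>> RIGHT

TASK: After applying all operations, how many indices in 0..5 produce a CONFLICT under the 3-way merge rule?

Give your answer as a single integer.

Final LEFT:  [juliet, juliet, delta, hotel, delta, kilo]
Final RIGHT: [hotel, delta, delta, hotel, delta, kilo]
i=0: BASE=alpha L=juliet R=hotel all differ -> CONFLICT
i=1: L=juliet=BASE, R=delta -> take RIGHT -> delta
i=2: L=delta R=delta -> agree -> delta
i=3: L=hotel R=hotel -> agree -> hotel
i=4: L=delta R=delta -> agree -> delta
i=5: L=kilo R=kilo -> agree -> kilo
Conflict count: 1

Answer: 1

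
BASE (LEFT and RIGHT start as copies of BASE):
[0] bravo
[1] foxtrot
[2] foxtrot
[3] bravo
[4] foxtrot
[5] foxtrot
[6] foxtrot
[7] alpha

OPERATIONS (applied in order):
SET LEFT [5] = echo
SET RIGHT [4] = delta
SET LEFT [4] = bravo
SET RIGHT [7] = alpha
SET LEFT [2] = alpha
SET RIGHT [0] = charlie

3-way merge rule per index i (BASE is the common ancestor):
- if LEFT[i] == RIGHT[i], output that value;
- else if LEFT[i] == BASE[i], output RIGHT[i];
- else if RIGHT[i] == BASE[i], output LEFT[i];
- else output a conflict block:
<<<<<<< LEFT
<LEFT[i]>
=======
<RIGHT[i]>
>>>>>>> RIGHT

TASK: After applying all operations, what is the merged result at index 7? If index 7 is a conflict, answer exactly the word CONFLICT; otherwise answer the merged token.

Answer: alpha

Derivation:
Final LEFT:  [bravo, foxtrot, alpha, bravo, bravo, echo, foxtrot, alpha]
Final RIGHT: [charlie, foxtrot, foxtrot, bravo, delta, foxtrot, foxtrot, alpha]
i=0: L=bravo=BASE, R=charlie -> take RIGHT -> charlie
i=1: L=foxtrot R=foxtrot -> agree -> foxtrot
i=2: L=alpha, R=foxtrot=BASE -> take LEFT -> alpha
i=3: L=bravo R=bravo -> agree -> bravo
i=4: BASE=foxtrot L=bravo R=delta all differ -> CONFLICT
i=5: L=echo, R=foxtrot=BASE -> take LEFT -> echo
i=6: L=foxtrot R=foxtrot -> agree -> foxtrot
i=7: L=alpha R=alpha -> agree -> alpha
Index 7 -> alpha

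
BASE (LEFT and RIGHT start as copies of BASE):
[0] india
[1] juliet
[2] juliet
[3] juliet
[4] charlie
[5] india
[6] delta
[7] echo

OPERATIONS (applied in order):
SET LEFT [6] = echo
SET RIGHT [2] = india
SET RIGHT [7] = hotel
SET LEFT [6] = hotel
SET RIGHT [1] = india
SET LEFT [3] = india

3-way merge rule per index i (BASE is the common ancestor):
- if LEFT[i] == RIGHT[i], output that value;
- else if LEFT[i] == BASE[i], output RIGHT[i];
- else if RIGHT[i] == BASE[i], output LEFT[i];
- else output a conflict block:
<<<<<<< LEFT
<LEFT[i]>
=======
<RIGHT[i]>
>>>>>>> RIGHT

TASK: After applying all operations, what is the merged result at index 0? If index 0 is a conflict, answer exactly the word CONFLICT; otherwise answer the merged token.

Final LEFT:  [india, juliet, juliet, india, charlie, india, hotel, echo]
Final RIGHT: [india, india, india, juliet, charlie, india, delta, hotel]
i=0: L=india R=india -> agree -> india
i=1: L=juliet=BASE, R=india -> take RIGHT -> india
i=2: L=juliet=BASE, R=india -> take RIGHT -> india
i=3: L=india, R=juliet=BASE -> take LEFT -> india
i=4: L=charlie R=charlie -> agree -> charlie
i=5: L=india R=india -> agree -> india
i=6: L=hotel, R=delta=BASE -> take LEFT -> hotel
i=7: L=echo=BASE, R=hotel -> take RIGHT -> hotel
Index 0 -> india

Answer: india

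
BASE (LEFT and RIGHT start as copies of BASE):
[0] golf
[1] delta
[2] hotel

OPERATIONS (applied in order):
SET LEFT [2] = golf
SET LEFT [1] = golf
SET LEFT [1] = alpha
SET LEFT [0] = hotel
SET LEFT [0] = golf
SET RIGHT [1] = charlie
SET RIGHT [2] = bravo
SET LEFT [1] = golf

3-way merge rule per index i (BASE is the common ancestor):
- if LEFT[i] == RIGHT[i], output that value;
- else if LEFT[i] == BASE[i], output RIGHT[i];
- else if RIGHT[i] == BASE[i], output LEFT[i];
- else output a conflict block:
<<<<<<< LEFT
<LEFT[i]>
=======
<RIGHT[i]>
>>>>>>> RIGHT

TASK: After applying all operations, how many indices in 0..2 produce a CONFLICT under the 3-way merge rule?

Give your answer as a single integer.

Final LEFT:  [golf, golf, golf]
Final RIGHT: [golf, charlie, bravo]
i=0: L=golf R=golf -> agree -> golf
i=1: BASE=delta L=golf R=charlie all differ -> CONFLICT
i=2: BASE=hotel L=golf R=bravo all differ -> CONFLICT
Conflict count: 2

Answer: 2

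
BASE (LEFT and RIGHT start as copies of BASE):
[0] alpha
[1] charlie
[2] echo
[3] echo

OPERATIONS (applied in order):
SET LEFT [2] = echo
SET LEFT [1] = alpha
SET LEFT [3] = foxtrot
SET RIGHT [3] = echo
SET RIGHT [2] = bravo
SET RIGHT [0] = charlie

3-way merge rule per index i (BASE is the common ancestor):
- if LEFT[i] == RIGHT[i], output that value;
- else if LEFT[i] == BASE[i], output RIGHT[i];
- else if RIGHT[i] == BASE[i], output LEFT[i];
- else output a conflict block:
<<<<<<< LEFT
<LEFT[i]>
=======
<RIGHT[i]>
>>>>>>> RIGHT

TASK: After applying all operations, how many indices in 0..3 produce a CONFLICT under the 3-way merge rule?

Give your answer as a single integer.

Answer: 0

Derivation:
Final LEFT:  [alpha, alpha, echo, foxtrot]
Final RIGHT: [charlie, charlie, bravo, echo]
i=0: L=alpha=BASE, R=charlie -> take RIGHT -> charlie
i=1: L=alpha, R=charlie=BASE -> take LEFT -> alpha
i=2: L=echo=BASE, R=bravo -> take RIGHT -> bravo
i=3: L=foxtrot, R=echo=BASE -> take LEFT -> foxtrot
Conflict count: 0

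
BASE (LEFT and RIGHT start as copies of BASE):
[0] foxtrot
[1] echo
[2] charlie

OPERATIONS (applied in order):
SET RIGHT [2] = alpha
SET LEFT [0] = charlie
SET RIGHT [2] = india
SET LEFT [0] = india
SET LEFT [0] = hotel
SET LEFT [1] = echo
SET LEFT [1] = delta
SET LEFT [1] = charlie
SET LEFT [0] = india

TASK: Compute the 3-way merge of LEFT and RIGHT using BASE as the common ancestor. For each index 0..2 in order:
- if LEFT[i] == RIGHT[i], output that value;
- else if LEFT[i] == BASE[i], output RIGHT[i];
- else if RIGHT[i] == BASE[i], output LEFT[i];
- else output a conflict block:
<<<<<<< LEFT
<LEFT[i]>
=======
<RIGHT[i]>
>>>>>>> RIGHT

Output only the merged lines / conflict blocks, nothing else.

Final LEFT:  [india, charlie, charlie]
Final RIGHT: [foxtrot, echo, india]
i=0: L=india, R=foxtrot=BASE -> take LEFT -> india
i=1: L=charlie, R=echo=BASE -> take LEFT -> charlie
i=2: L=charlie=BASE, R=india -> take RIGHT -> india

Answer: india
charlie
india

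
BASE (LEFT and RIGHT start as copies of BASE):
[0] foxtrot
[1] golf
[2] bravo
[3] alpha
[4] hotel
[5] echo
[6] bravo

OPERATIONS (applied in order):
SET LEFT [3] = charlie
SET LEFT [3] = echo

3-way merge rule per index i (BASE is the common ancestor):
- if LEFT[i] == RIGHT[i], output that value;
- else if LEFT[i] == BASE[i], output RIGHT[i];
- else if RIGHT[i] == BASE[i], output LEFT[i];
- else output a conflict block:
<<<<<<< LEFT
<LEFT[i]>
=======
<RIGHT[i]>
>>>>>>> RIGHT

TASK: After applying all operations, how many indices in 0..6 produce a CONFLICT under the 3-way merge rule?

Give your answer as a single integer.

Final LEFT:  [foxtrot, golf, bravo, echo, hotel, echo, bravo]
Final RIGHT: [foxtrot, golf, bravo, alpha, hotel, echo, bravo]
i=0: L=foxtrot R=foxtrot -> agree -> foxtrot
i=1: L=golf R=golf -> agree -> golf
i=2: L=bravo R=bravo -> agree -> bravo
i=3: L=echo, R=alpha=BASE -> take LEFT -> echo
i=4: L=hotel R=hotel -> agree -> hotel
i=5: L=echo R=echo -> agree -> echo
i=6: L=bravo R=bravo -> agree -> bravo
Conflict count: 0

Answer: 0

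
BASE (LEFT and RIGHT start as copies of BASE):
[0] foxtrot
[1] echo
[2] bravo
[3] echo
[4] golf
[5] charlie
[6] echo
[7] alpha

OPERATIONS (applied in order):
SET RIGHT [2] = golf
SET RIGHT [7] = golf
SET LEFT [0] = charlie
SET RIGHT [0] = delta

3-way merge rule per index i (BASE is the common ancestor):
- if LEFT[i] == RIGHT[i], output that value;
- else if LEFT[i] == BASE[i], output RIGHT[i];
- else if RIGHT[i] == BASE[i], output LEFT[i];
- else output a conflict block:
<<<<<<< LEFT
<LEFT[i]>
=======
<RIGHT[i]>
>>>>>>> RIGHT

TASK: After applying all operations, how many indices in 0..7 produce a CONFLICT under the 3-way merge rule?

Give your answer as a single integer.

Answer: 1

Derivation:
Final LEFT:  [charlie, echo, bravo, echo, golf, charlie, echo, alpha]
Final RIGHT: [delta, echo, golf, echo, golf, charlie, echo, golf]
i=0: BASE=foxtrot L=charlie R=delta all differ -> CONFLICT
i=1: L=echo R=echo -> agree -> echo
i=2: L=bravo=BASE, R=golf -> take RIGHT -> golf
i=3: L=echo R=echo -> agree -> echo
i=4: L=golf R=golf -> agree -> golf
i=5: L=charlie R=charlie -> agree -> charlie
i=6: L=echo R=echo -> agree -> echo
i=7: L=alpha=BASE, R=golf -> take RIGHT -> golf
Conflict count: 1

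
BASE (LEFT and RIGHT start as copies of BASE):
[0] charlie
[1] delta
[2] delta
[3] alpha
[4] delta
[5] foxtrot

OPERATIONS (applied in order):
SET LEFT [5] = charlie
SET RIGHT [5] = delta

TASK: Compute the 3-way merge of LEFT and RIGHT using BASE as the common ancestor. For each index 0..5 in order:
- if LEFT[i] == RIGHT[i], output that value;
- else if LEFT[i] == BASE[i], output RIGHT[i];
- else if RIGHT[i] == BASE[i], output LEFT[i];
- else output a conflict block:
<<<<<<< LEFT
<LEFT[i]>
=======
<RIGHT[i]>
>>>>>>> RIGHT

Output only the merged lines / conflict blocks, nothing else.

Final LEFT:  [charlie, delta, delta, alpha, delta, charlie]
Final RIGHT: [charlie, delta, delta, alpha, delta, delta]
i=0: L=charlie R=charlie -> agree -> charlie
i=1: L=delta R=delta -> agree -> delta
i=2: L=delta R=delta -> agree -> delta
i=3: L=alpha R=alpha -> agree -> alpha
i=4: L=delta R=delta -> agree -> delta
i=5: BASE=foxtrot L=charlie R=delta all differ -> CONFLICT

Answer: charlie
delta
delta
alpha
delta
<<<<<<< LEFT
charlie
=======
delta
>>>>>>> RIGHT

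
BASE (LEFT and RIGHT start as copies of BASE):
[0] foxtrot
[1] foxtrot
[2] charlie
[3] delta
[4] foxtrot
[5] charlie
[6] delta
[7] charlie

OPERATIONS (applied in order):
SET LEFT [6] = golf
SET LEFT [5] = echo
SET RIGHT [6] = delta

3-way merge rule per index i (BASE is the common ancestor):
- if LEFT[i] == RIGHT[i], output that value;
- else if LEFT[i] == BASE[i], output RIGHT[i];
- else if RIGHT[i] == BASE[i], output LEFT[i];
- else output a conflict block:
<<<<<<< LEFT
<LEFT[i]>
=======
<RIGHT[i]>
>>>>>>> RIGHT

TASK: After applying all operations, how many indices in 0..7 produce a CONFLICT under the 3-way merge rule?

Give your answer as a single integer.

Answer: 0

Derivation:
Final LEFT:  [foxtrot, foxtrot, charlie, delta, foxtrot, echo, golf, charlie]
Final RIGHT: [foxtrot, foxtrot, charlie, delta, foxtrot, charlie, delta, charlie]
i=0: L=foxtrot R=foxtrot -> agree -> foxtrot
i=1: L=foxtrot R=foxtrot -> agree -> foxtrot
i=2: L=charlie R=charlie -> agree -> charlie
i=3: L=delta R=delta -> agree -> delta
i=4: L=foxtrot R=foxtrot -> agree -> foxtrot
i=5: L=echo, R=charlie=BASE -> take LEFT -> echo
i=6: L=golf, R=delta=BASE -> take LEFT -> golf
i=7: L=charlie R=charlie -> agree -> charlie
Conflict count: 0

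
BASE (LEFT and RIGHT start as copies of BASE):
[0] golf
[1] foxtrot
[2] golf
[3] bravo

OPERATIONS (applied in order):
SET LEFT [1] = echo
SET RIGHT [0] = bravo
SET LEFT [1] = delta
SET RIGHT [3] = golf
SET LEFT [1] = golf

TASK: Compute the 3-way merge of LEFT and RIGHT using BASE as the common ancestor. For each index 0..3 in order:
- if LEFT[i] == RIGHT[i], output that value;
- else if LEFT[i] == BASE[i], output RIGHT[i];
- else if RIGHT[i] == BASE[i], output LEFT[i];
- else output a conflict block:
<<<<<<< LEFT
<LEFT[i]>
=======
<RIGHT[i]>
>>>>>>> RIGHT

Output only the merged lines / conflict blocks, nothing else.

Answer: bravo
golf
golf
golf

Derivation:
Final LEFT:  [golf, golf, golf, bravo]
Final RIGHT: [bravo, foxtrot, golf, golf]
i=0: L=golf=BASE, R=bravo -> take RIGHT -> bravo
i=1: L=golf, R=foxtrot=BASE -> take LEFT -> golf
i=2: L=golf R=golf -> agree -> golf
i=3: L=bravo=BASE, R=golf -> take RIGHT -> golf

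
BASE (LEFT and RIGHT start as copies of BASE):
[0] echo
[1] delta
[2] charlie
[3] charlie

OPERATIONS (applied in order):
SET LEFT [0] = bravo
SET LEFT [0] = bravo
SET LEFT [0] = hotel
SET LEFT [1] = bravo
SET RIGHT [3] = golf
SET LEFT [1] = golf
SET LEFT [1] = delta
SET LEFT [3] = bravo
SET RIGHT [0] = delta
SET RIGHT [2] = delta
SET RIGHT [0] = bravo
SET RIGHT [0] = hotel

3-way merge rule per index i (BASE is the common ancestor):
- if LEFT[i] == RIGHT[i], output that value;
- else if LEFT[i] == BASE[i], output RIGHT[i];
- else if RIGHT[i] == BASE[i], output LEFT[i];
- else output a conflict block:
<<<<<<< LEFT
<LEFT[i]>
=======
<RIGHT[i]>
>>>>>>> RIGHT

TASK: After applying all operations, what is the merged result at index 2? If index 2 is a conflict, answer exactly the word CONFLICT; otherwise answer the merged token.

Answer: delta

Derivation:
Final LEFT:  [hotel, delta, charlie, bravo]
Final RIGHT: [hotel, delta, delta, golf]
i=0: L=hotel R=hotel -> agree -> hotel
i=1: L=delta R=delta -> agree -> delta
i=2: L=charlie=BASE, R=delta -> take RIGHT -> delta
i=3: BASE=charlie L=bravo R=golf all differ -> CONFLICT
Index 2 -> delta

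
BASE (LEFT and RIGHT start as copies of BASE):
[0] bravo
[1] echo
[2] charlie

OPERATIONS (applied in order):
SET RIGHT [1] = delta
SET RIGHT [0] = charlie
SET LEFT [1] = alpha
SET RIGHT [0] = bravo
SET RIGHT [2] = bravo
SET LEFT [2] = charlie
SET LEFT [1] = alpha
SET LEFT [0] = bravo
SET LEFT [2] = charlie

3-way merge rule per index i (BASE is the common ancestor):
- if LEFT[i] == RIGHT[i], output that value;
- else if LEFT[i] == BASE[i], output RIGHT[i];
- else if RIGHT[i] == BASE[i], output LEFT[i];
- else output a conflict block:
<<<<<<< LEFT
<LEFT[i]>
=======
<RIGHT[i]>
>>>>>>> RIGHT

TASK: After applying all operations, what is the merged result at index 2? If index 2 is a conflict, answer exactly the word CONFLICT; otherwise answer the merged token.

Answer: bravo

Derivation:
Final LEFT:  [bravo, alpha, charlie]
Final RIGHT: [bravo, delta, bravo]
i=0: L=bravo R=bravo -> agree -> bravo
i=1: BASE=echo L=alpha R=delta all differ -> CONFLICT
i=2: L=charlie=BASE, R=bravo -> take RIGHT -> bravo
Index 2 -> bravo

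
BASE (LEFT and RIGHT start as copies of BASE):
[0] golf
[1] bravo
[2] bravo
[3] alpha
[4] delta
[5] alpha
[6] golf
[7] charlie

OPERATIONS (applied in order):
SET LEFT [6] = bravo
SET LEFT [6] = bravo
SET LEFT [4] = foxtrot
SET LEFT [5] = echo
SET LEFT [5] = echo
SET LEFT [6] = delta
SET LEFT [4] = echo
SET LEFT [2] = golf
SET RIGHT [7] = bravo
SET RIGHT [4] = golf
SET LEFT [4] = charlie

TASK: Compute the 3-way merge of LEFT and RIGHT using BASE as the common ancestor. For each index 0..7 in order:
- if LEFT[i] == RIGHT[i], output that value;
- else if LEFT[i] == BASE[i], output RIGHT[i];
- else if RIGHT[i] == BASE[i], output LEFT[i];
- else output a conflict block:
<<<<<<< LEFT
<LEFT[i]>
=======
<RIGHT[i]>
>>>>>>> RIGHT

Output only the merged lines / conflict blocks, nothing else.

Answer: golf
bravo
golf
alpha
<<<<<<< LEFT
charlie
=======
golf
>>>>>>> RIGHT
echo
delta
bravo

Derivation:
Final LEFT:  [golf, bravo, golf, alpha, charlie, echo, delta, charlie]
Final RIGHT: [golf, bravo, bravo, alpha, golf, alpha, golf, bravo]
i=0: L=golf R=golf -> agree -> golf
i=1: L=bravo R=bravo -> agree -> bravo
i=2: L=golf, R=bravo=BASE -> take LEFT -> golf
i=3: L=alpha R=alpha -> agree -> alpha
i=4: BASE=delta L=charlie R=golf all differ -> CONFLICT
i=5: L=echo, R=alpha=BASE -> take LEFT -> echo
i=6: L=delta, R=golf=BASE -> take LEFT -> delta
i=7: L=charlie=BASE, R=bravo -> take RIGHT -> bravo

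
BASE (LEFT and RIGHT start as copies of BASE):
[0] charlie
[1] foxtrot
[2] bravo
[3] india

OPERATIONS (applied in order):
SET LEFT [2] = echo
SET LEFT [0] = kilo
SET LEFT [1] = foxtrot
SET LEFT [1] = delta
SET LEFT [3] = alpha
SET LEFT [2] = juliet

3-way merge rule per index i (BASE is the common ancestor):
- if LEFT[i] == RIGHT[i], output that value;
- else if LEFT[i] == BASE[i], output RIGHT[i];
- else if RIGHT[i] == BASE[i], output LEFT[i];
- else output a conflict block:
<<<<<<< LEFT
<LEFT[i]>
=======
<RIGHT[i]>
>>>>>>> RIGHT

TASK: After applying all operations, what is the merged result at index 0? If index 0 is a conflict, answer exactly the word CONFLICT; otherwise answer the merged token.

Answer: kilo

Derivation:
Final LEFT:  [kilo, delta, juliet, alpha]
Final RIGHT: [charlie, foxtrot, bravo, india]
i=0: L=kilo, R=charlie=BASE -> take LEFT -> kilo
i=1: L=delta, R=foxtrot=BASE -> take LEFT -> delta
i=2: L=juliet, R=bravo=BASE -> take LEFT -> juliet
i=3: L=alpha, R=india=BASE -> take LEFT -> alpha
Index 0 -> kilo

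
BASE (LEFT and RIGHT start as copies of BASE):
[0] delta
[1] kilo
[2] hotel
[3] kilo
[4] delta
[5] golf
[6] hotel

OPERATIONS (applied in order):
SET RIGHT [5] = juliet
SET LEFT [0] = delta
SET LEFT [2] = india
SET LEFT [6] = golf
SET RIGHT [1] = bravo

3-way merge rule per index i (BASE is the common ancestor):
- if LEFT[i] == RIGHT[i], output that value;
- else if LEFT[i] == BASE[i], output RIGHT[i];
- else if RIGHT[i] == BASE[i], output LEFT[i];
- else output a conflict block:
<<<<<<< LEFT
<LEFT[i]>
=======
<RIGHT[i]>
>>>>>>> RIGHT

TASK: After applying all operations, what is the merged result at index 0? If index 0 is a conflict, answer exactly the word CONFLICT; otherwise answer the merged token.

Final LEFT:  [delta, kilo, india, kilo, delta, golf, golf]
Final RIGHT: [delta, bravo, hotel, kilo, delta, juliet, hotel]
i=0: L=delta R=delta -> agree -> delta
i=1: L=kilo=BASE, R=bravo -> take RIGHT -> bravo
i=2: L=india, R=hotel=BASE -> take LEFT -> india
i=3: L=kilo R=kilo -> agree -> kilo
i=4: L=delta R=delta -> agree -> delta
i=5: L=golf=BASE, R=juliet -> take RIGHT -> juliet
i=6: L=golf, R=hotel=BASE -> take LEFT -> golf
Index 0 -> delta

Answer: delta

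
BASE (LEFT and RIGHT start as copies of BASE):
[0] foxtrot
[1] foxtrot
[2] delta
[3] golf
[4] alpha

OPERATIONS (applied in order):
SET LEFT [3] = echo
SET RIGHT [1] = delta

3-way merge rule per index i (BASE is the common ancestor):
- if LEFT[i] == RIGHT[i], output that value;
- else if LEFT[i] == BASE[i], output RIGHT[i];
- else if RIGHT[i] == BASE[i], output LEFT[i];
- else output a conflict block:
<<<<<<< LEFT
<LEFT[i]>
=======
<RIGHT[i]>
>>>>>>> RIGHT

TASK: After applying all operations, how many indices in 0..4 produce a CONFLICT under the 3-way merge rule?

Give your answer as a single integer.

Final LEFT:  [foxtrot, foxtrot, delta, echo, alpha]
Final RIGHT: [foxtrot, delta, delta, golf, alpha]
i=0: L=foxtrot R=foxtrot -> agree -> foxtrot
i=1: L=foxtrot=BASE, R=delta -> take RIGHT -> delta
i=2: L=delta R=delta -> agree -> delta
i=3: L=echo, R=golf=BASE -> take LEFT -> echo
i=4: L=alpha R=alpha -> agree -> alpha
Conflict count: 0

Answer: 0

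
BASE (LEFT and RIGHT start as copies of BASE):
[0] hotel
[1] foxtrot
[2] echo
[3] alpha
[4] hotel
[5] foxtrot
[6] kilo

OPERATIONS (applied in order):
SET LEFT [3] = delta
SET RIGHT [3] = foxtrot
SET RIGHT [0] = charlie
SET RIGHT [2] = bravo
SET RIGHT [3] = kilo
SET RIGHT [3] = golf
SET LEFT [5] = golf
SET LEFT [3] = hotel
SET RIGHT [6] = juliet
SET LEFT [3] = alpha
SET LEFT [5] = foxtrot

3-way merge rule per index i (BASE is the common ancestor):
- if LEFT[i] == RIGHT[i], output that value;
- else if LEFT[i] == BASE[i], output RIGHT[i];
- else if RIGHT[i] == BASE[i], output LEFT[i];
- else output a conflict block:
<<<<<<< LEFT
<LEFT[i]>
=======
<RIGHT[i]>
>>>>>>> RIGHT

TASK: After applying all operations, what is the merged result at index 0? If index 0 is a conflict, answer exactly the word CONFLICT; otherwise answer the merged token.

Final LEFT:  [hotel, foxtrot, echo, alpha, hotel, foxtrot, kilo]
Final RIGHT: [charlie, foxtrot, bravo, golf, hotel, foxtrot, juliet]
i=0: L=hotel=BASE, R=charlie -> take RIGHT -> charlie
i=1: L=foxtrot R=foxtrot -> agree -> foxtrot
i=2: L=echo=BASE, R=bravo -> take RIGHT -> bravo
i=3: L=alpha=BASE, R=golf -> take RIGHT -> golf
i=4: L=hotel R=hotel -> agree -> hotel
i=5: L=foxtrot R=foxtrot -> agree -> foxtrot
i=6: L=kilo=BASE, R=juliet -> take RIGHT -> juliet
Index 0 -> charlie

Answer: charlie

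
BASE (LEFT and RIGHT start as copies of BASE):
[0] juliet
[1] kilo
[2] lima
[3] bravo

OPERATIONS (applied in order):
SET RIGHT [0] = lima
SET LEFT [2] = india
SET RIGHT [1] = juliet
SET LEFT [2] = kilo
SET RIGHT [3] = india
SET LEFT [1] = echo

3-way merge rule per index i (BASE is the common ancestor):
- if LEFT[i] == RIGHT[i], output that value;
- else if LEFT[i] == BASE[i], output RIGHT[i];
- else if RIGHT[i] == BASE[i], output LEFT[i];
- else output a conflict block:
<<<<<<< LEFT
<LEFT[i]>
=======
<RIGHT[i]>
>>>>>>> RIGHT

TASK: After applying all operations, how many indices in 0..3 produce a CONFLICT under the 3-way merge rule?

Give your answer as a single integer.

Answer: 1

Derivation:
Final LEFT:  [juliet, echo, kilo, bravo]
Final RIGHT: [lima, juliet, lima, india]
i=0: L=juliet=BASE, R=lima -> take RIGHT -> lima
i=1: BASE=kilo L=echo R=juliet all differ -> CONFLICT
i=2: L=kilo, R=lima=BASE -> take LEFT -> kilo
i=3: L=bravo=BASE, R=india -> take RIGHT -> india
Conflict count: 1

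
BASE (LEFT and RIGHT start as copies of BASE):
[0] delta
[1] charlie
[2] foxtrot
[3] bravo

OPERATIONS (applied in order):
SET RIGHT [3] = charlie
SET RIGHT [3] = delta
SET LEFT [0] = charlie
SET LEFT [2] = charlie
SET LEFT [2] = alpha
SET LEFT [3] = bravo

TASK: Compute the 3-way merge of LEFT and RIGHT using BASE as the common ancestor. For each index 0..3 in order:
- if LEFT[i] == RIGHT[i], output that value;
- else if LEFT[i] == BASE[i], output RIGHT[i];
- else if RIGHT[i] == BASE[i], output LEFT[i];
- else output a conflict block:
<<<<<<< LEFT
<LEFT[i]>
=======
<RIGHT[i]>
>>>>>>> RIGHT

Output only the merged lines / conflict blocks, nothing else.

Final LEFT:  [charlie, charlie, alpha, bravo]
Final RIGHT: [delta, charlie, foxtrot, delta]
i=0: L=charlie, R=delta=BASE -> take LEFT -> charlie
i=1: L=charlie R=charlie -> agree -> charlie
i=2: L=alpha, R=foxtrot=BASE -> take LEFT -> alpha
i=3: L=bravo=BASE, R=delta -> take RIGHT -> delta

Answer: charlie
charlie
alpha
delta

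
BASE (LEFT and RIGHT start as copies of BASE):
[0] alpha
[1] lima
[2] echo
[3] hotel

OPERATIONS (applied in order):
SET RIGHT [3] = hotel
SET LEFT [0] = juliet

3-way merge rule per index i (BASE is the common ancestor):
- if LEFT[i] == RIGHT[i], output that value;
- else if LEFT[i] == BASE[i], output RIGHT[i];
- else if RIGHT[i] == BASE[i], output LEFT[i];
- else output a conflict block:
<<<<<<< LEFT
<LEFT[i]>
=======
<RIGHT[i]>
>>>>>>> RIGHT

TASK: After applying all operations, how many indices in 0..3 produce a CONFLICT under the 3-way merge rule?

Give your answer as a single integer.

Final LEFT:  [juliet, lima, echo, hotel]
Final RIGHT: [alpha, lima, echo, hotel]
i=0: L=juliet, R=alpha=BASE -> take LEFT -> juliet
i=1: L=lima R=lima -> agree -> lima
i=2: L=echo R=echo -> agree -> echo
i=3: L=hotel R=hotel -> agree -> hotel
Conflict count: 0

Answer: 0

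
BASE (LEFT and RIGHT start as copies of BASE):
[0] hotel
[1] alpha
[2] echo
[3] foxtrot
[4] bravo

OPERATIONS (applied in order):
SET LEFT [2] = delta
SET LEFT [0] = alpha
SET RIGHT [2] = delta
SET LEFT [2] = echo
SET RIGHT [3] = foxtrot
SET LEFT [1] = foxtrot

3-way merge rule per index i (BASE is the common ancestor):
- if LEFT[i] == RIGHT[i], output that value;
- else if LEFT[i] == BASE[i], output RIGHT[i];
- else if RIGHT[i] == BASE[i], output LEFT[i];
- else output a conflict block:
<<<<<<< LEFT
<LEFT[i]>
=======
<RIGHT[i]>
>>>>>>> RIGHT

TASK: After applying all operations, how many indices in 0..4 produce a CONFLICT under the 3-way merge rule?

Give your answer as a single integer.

Final LEFT:  [alpha, foxtrot, echo, foxtrot, bravo]
Final RIGHT: [hotel, alpha, delta, foxtrot, bravo]
i=0: L=alpha, R=hotel=BASE -> take LEFT -> alpha
i=1: L=foxtrot, R=alpha=BASE -> take LEFT -> foxtrot
i=2: L=echo=BASE, R=delta -> take RIGHT -> delta
i=3: L=foxtrot R=foxtrot -> agree -> foxtrot
i=4: L=bravo R=bravo -> agree -> bravo
Conflict count: 0

Answer: 0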